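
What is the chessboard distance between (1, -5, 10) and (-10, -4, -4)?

max(|x_i - y_i|) = max(|1 - (-10)|, |-5 - (-4)|, |10 - (-4)|) = max(11, 1, 14) = 14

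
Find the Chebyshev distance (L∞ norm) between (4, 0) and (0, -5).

max(|x_i - y_i|) = max(|4 - 0|, |0 - (-5)|) = max(4, 5) = 5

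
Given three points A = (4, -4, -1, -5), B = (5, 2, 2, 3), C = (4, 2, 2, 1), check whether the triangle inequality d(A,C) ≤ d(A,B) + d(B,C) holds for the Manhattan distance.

d(A,B) = 1 + 6 + 3 + 8 = 18, d(B,C) = 1 + 0 + 0 + 2 = 3, d(A,C) = 0 + 6 + 3 + 6 = 15.
d(A,C) = 15 ≤ 18 + 3 = 21. Triangle inequality is satisfied.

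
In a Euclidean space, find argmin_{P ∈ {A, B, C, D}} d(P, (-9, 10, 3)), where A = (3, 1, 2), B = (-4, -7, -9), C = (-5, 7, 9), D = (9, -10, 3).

Distances: d(A) ≈ 15.0333, d(B) ≈ 21.4009, d(C) ≈ 7.8102, d(D) ≈ 26.9072. Nearest: C = (-5, 7, 9) with distance 7.8102.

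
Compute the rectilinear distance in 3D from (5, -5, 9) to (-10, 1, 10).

Σ|x_i - y_i| = |5 - (-10)| + |-5 - 1| + |9 - 10| = 15 + 6 + 1 = 22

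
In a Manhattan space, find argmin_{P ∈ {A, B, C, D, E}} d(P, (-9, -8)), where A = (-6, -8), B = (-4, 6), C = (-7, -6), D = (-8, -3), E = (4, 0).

Distances: d(A) = 3, d(B) = 19, d(C) = 4, d(D) = 6, d(E) = 21. Nearest: A = (-6, -8) with distance 3.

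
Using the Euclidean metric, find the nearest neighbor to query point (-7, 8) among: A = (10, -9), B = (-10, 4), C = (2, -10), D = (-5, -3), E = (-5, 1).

Distances: d(A) ≈ 24.0416, d(B) = 5, d(C) ≈ 20.1246, d(D) ≈ 11.1803, d(E) ≈ 7.2801. Nearest: B = (-10, 4) with distance 5.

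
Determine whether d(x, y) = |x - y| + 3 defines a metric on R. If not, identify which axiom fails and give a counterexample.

No. d fails identity of indiscernibles (specifically d(x,x) = 0): d(-1, -1) = |-1 - (-1)| + 3 = 0 + 3 = 3 ≠ 0.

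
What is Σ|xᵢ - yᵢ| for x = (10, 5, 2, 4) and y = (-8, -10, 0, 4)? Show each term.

Σ|x_i - y_i| = |10 - (-8)| + |5 - (-10)| + |2 - 0| + |4 - 4| = 18 + 15 + 2 + 0 = 35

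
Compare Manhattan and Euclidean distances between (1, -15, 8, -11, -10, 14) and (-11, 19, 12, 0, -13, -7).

L1 = |1 - (-11)| + |-15 - 19| + |8 - 12| + |-11 - 0| + |-10 - (-13)| + |14 - (-7)| = 12 + 34 + 4 + 11 + 3 + 21 = 85
L2 = √(12² + 34² + 4² + 11² + 3² + 21²) = √1887 ≈ 43.4396
L1 ≥ L2 always (equality iff movement is along one axis); L1 > L2 here.
Ratio L1/L2 = 85/√1887 ≈ 1.9567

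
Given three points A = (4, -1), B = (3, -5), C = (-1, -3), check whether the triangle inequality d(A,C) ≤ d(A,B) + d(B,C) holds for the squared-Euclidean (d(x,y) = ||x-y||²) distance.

d(A,B) = 1² + 4² = 17, d(B,C) = 4² + 2² = 20, d(A,C) = 5² + 2² = 29.
d(A,C) = 29 ≤ 17 + 20 = 37. Triangle inequality is satisfied.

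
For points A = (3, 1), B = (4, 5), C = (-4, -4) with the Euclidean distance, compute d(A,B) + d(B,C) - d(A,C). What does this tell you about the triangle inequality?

d(A,B) = √(1² + 4²) = √17 ≈ 4.1231, d(B,C) = √(8² + 9²) = √145 ≈ 12.0416, d(A,C) = √(7² + 5²) = √74 ≈ 8.6023.
d(A,B) + d(B,C) - d(A,C) = 4.1231 + 12.0416 - 8.6023 = 16.1647 - 8.6023 = 7.5624 (to 4 decimal places). This is ≥ 0, so the triangle inequality holds for these points.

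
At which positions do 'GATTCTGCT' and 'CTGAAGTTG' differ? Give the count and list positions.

Differing positions: 1, 2, 3, 4, 5, 6, 7, 8, 9. Hamming distance = 9.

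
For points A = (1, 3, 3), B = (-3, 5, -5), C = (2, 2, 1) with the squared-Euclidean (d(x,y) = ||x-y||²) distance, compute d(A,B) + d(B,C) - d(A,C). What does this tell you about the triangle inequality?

d(A,B) = 4² + 2² + 8² = 84, d(B,C) = 5² + 3² + 6² = 70, d(A,C) = 1² + 1² + 2² = 6.
d(A,B) + d(B,C) - d(A,C) = 84 + 70 - 6 = 154 - 6 = 148. This is ≥ 0, so the triangle inequality holds for these points.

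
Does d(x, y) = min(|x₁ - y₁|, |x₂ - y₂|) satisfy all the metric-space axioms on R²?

No. d fails identity of indiscernibles: take x = (-3, 0) and y = (-3, 5). Then d(x,y) = min(|-3 - (-3)|, |0 - 5|) = min(0, 5) = 0, yet x ≠ y.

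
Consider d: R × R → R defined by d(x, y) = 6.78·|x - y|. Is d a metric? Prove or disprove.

Yes. Since |x - y| is a metric on R and 6.78 > 0, the positive scalar multiple 6.78·|x - y| is also a metric: scaling by a positive constant preserves non-negativity, identity (d=0 ⟺ |x-y|=0 ⟺ x=y), symmetry, and the triangle inequality.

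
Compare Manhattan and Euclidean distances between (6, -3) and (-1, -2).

L1 = |6 - (-1)| + |-3 - (-2)| = 7 + 1 = 8
L2 = √(7² + 1²) = √50 ≈ 7.0711
L1 ≥ L2 always (equality iff movement is along one axis); L1 > L2 here.
Ratio L1/L2 = 8/√50 ≈ 1.1314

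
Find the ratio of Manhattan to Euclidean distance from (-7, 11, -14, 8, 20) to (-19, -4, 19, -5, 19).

L1 = |-7 - (-19)| + |11 - (-4)| + |-14 - 19| + |8 - (-5)| + |20 - 19| = 12 + 15 + 33 + 13 + 1 = 74
L2 = √(12² + 15² + 33² + 13² + 1²) = √1628 ≈ 40.3485
L1 ≥ L2 always (equality iff movement is along one axis); L1 > L2 here.
Ratio L1/L2 = 74/√1628 ≈ 1.834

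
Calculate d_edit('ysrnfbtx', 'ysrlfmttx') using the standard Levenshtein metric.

Let D[i][j] be the edit distance between the first i characters of 'ysrnfbtx' and the first j characters of 'ysrlfmttx', with D[i][0] = i, D[0][j] = j, and D[i][j] = D[i-1][j-1] if the characters match, else 1 + min(D[i-1][j], D[i][j-1], D[i-1][j-1]). Filling the table (rows: prefixes of 'ysrnfbtx', columns: prefixes of 'ysrlfmttx'):
     ε  y  s  r  l  f  m  t  t  x
  ε  0  1  2  3  4  5  6  7  8  9
  y  1  0  1  2  3  4  5  6  7  8
  s  2  1  0  1  2  3  4  5  6  7
  r  3  2  1  0  1  2  3  4  5  6
  n  4  3  2  1  1  2  3  4  5  6
  f  5  4  3  2  2  1  2  3  4  5
  b  6  5  4  3  3  2  2  3  4  5
  t  7  6  5  4  4  3  3  2  3  4
  x  8  7  6  5  5  4  4  3  3  3
The bottom-right entry gives D[8][9] = 3, so no sequence of fewer than 3 edits works. Backtracking through the table gives one optimal edit sequence (3 edits):
  ysrnfbtx → ysrlfbtx (sub n→l @4)
  ysrlfbtx → ysrlfmbtx (ins m @6)
  ysrlfmbtx → ysrlfmttx (sub b→t @7)
Edit distance = 3.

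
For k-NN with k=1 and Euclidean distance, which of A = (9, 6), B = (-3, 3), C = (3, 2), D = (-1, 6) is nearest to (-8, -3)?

Distances: d(A) ≈ 19.2354, d(B) ≈ 7.8102, d(C) ≈ 12.083, d(D) ≈ 11.4018. Nearest: B = (-3, 3) with distance 7.8102.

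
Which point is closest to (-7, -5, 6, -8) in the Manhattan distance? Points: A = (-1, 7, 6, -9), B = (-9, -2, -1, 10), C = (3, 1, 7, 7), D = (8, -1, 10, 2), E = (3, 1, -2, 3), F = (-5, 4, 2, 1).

Distances: d(A) = 19, d(B) = 30, d(C) = 32, d(D) = 33, d(E) = 35, d(F) = 24. Nearest: A = (-1, 7, 6, -9) with distance 19.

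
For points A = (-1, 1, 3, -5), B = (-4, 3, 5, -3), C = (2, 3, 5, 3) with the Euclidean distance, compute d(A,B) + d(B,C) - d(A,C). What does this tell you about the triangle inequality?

d(A,B) = √(3² + 2² + 2² + 2²) = √21 ≈ 4.5826, d(B,C) = √(6² + 0² + 0² + 6²) = √72 ≈ 8.4853, d(A,C) = √(3² + 2² + 2² + 8²) = √81 = 9.
d(A,B) + d(B,C) - d(A,C) = 4.5826 + 8.4853 - 9 = 13.0679 - 9 = 4.0679 (to 4 decimal places). This is ≥ 0, so the triangle inequality holds for these points.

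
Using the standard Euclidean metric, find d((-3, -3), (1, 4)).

√(Σ(x_i - y_i)²) = √((-3 - 1)² + (-3 - 4)²)
= √((-4)² + (-7)²) = √(16 + 49) = √65 ≈ 8.0623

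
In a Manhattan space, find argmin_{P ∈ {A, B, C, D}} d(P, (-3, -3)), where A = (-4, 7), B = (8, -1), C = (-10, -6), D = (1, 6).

Distances: d(A) = 11, d(B) = 13, d(C) = 10, d(D) = 13. Nearest: C = (-10, -6) with distance 10.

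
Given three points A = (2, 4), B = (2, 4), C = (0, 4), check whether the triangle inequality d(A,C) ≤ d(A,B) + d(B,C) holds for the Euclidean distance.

d(A,B) = √(0² + 0²) = √0 = 0, d(B,C) = √(2² + 0²) = √4 = 2, d(A,C) = √(2² + 0²) = √4 = 2.
d(A,C) = 2 ≤ 0 + 2 = 2. Triangle inequality is satisfied.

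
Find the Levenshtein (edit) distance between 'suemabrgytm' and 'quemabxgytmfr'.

Let D[i][j] be the edit distance between the first i characters of 'suemabrgytm' and the first j characters of 'quemabxgytmfr', with D[i][0] = i, D[0][j] = j, and D[i][j] = D[i-1][j-1] if the characters match, else 1 + min(D[i-1][j], D[i][j-1], D[i-1][j-1]). Filling the table (rows: prefixes of 'suemabrgytm', columns: prefixes of 'quemabxgytmfr'):
     ε  q  u  e  m  a  b  x  g  y  t  m  f  r
  ε  0  1  2  3  4  5  6  7  8  9 10 11 12 13
  s  1  1  2  3  4  5  6  7  8  9 10 11 12 13
  u  2  2  1  2  3  4  5  6  7  8  9 10 11 12
  e  3  3  2  1  2  3  4  5  6  7  8  9 10 11
  m  4  4  3  2  1  2  3  4  5  6  7  8  9 10
  a  5  5  4  3  2  1  2  3  4  5  6  7  8  9
  b  6  6  5  4  3  2  1  2  3  4  5  6  7  8
  r  7  7  6  5  4  3  2  2  3  4  5  6  7  7
  g  8  8  7  6  5  4  3  3  2  3  4  5  6  7
  y  9  9  8  7  6  5  4  4  3  2  3  4  5  6
  t 10 10  9  8  7  6  5  5  4  3  2  3  4  5
  m 11 11 10  9  8  7  6  6  5  4  3  2  3  4
The bottom-right entry gives D[11][13] = 4, so no sequence of fewer than 4 edits works. Backtracking through the table gives one optimal edit sequence (4 edits):
  suemabrgytm → quemabrgytm (sub s→q @1)
  quemabrgytm → quemabxgytm (sub r→x @7)
  quemabxgytm → quemabxgytmf (ins f @12)
  quemabxgytmf → quemabxgytmfr (ins r @13)
Edit distance = 4.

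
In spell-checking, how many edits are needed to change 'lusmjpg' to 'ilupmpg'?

Let D[i][j] be the edit distance between the first i characters of 'lusmjpg' and the first j characters of 'ilupmpg', with D[i][0] = i, D[0][j] = j, and D[i][j] = D[i-1][j-1] if the characters match, else 1 + min(D[i-1][j], D[i][j-1], D[i-1][j-1]). Filling the table (rows: prefixes of 'lusmjpg', columns: prefixes of 'ilupmpg'):
     ε  i  l  u  p  m  p  g
  ε  0  1  2  3  4  5  6  7
  l  1  1  1  2  3  4  5  6
  u  2  2  2  1  2  3  4  5
  s  3  3  3  2  2  3  4  5
  m  4  4  4  3  3  2  3  4
  j  5  5  5  4  4  3  3  4
  p  6  6  6  5  4  4  3  4
  g  7  7  7  6  5  5  4  3
The bottom-right entry gives D[7][7] = 3, so no sequence of fewer than 3 edits works. Backtracking through the table gives one optimal edit sequence (3 edits):
  lusmjpg → ilusmjpg (ins i @1)
  ilusmjpg → ilupmjpg (sub s→p @4)
  ilupmjpg → ilupmpg (del j @6)
Edit distance = 3.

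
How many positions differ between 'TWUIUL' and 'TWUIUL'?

Differing positions: none. Hamming distance = 0.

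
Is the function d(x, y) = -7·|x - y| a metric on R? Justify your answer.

No. With c = -7 < 0, d fails non-negativity: d(8, 15) = -7·|8 - 15| = -7·7 = -49 < 0.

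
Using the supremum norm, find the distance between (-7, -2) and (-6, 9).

max(|x_i - y_i|) = max(|-7 - (-6)|, |-2 - 9|) = max(1, 11) = 11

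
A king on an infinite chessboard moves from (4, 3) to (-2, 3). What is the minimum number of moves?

max(|x_i - y_i|) = max(|4 - (-2)|, |3 - 3|) = max(6, 0) = 6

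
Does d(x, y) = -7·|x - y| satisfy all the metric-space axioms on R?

No. With c = -7 < 0, d fails non-negativity: d(8, 16) = -7·|8 - 16| = -7·8 = -56 < 0.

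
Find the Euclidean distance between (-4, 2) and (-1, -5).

√(Σ(x_i - y_i)²) = √((-4 - (-1))² + (2 - (-5))²)
= √((-3)² + 7²) = √(9 + 49) = √58 ≈ 7.6158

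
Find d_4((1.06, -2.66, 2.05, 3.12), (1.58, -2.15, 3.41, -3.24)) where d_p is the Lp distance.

(Σ|x_i - y_i|^4)^(1/4) = (|1.06 - 1.58|^4 + |-2.66 - (-2.15)|^4 + |2.05 - 3.41|^4 + |3.12 - (-3.24)|^4)^(1/4)
= (0.52^4 + 0.51^4 + 1.36^4 + 6.36^4)^(1/4) ≈ (0.0731 + 0.0677 + 3.421 + 1636.1701)^(1/4) = (1639.7319)^(1/4) ≈ 6.3635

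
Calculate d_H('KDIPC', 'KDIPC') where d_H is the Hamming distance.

Differing positions: none. Hamming distance = 0.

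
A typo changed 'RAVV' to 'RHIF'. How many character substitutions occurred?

Differing positions: 2, 3, 4. Hamming distance = 3.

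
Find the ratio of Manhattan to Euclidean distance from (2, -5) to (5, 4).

L1 = |2 - 5| + |-5 - 4| = 3 + 9 = 12
L2 = √(3² + 9²) = √90 ≈ 9.4868
L1 ≥ L2 always (equality iff movement is along one axis); L1 > L2 here.
Ratio L1/L2 = 12/√90 ≈ 1.2649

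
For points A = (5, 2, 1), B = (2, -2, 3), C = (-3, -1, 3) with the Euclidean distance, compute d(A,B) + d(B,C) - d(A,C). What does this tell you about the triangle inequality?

d(A,B) = √(3² + 4² + 2²) = √29 ≈ 5.3852, d(B,C) = √(5² + 1² + 0²) = √26 ≈ 5.099, d(A,C) = √(8² + 3² + 2²) = √77 ≈ 8.775.
d(A,B) + d(B,C) - d(A,C) = 5.3852 + 5.099 - 8.775 = 10.4842 - 8.775 = 1.7092 (to 4 decimal places). This is ≥ 0, so the triangle inequality holds for these points.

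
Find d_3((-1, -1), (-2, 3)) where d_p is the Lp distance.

(Σ|x_i - y_i|^3)^(1/3) = (|-1 - (-2)|^3 + |-1 - 3|^3)^(1/3)
= (1^3 + 4^3)^(1/3) = (1 + 64)^(1/3) = (65)^(1/3) ≈ 4.0207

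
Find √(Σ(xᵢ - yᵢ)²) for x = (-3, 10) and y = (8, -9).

√(Σ(x_i - y_i)²) = √((-3 - 8)² + (10 - (-9))²)
= √((-11)² + 19²) = √(121 + 361) = √482 ≈ 21.9545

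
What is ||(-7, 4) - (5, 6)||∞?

max(|x_i - y_i|) = max(|-7 - 5|, |4 - 6|) = max(12, 2) = 12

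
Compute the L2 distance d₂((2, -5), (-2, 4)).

√(Σ(x_i - y_i)²) = √((2 - (-2))² + (-5 - 4)²)
= √(4² + (-9)²) = √(16 + 81) = √97 ≈ 9.8489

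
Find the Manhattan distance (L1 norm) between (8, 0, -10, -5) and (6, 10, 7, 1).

Σ|x_i - y_i| = |8 - 6| + |0 - 10| + |-10 - 7| + |-5 - 1| = 2 + 10 + 17 + 6 = 35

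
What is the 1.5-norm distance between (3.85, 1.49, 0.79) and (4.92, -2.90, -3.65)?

(Σ|x_i - y_i|^1.5)^(1/1.5) = (|3.85 - 4.92|^1.5 + |1.49 - (-2.9)|^1.5 + |0.79 - (-3.65)|^1.5)^(1/1.5)
= (1.07^1.5 + 4.39^1.5 + 4.44^1.5)^(1/1.5) ≈ (1.1068 + 9.1981 + 9.3557)^(1/1.5) = (19.6606)^(1/1.5) ≈ 7.2845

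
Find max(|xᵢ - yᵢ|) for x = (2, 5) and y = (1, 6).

max(|x_i - y_i|) = max(|2 - 1|, |5 - 6|) = max(1, 1) = 1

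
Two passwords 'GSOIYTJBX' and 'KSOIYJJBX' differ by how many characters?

Differing positions: 1, 6. Hamming distance = 2.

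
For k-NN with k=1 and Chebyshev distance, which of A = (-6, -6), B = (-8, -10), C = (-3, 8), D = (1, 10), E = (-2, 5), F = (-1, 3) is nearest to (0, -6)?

Distances: d(A) = 6, d(B) = 8, d(C) = 14, d(D) = 16, d(E) = 11, d(F) = 9. Nearest: A = (-6, -6) with distance 6.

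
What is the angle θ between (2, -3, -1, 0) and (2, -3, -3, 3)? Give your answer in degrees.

With u = (2, -3, -1, 0), v = (2, -3, -3, 3):
u·v = 2·2 + (-3)·(-3) + (-1)·(-3) + 0·3 = 4 + 9 + 3 + 0 = 16.
|u| = √(2² + (-3)² + (-1)² + 0²) = √14, |v| = √(2² + (-3)² + (-3)² + 3²) = √31, so |u||v| = √(14·31) = √434.
cos θ = (u·v)/(|u||v|) = 16/√434 ≈ 0.768025
θ = arccos(0.768025) ≈ 39.82°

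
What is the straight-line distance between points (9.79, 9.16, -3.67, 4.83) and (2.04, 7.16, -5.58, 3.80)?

√(Σ(x_i - y_i)²) = √((9.79 - 2.04)² + (9.16 - 7.16)² + (-3.67 - (-5.58))² + (4.83 - 3.8)²)
= √(7.75² + 2² + 1.91² + 1.03²) = √(60.0625 + 4 + 3.6481 + 1.0609) = √68.7715 ≈ 8.2929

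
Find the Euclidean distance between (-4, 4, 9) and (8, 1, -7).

√(Σ(x_i - y_i)²) = √((-4 - 8)² + (4 - 1)² + (9 - (-7))²)
= √((-12)² + 3² + 16²) = √(144 + 9 + 256) = √409 ≈ 20.2237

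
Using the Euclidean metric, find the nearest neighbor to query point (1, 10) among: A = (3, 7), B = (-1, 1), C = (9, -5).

Distances: d(A) ≈ 3.6056, d(B) ≈ 9.2195, d(C) = 17. Nearest: A = (3, 7) with distance 3.6056.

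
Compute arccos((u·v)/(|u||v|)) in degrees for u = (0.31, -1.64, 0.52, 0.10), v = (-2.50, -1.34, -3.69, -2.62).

With u = (0.31, -1.64, 0.52, 0.10), v = (-2.50, -1.34, -3.69, -2.62):
u·v = 0.31·(-2.5) + (-1.64)·(-1.34) + 0.52·(-3.69) + 0.1·(-2.62) = (-0.775) + 2.1976 + (-1.9188) + (-0.262) = -0.7582.
|u| = √(0.31² + (-1.64)² + 0.52² + 0.1²) = √(0.0961 + 2.6896 + 0.2704 + 0.01) = √3.0661, |v| = √((-2.5)² + (-1.34)² + (-3.69)² + (-2.62)²) = √(6.25 + 1.7956 + 13.6161 + 6.8644) = √28.5261.
cos θ = (u·v)/(|u||v|) = -0.7582/(√3.0661·√28.5261) ≈ -0.081072
θ = arccos(-0.081072) ≈ 94.65°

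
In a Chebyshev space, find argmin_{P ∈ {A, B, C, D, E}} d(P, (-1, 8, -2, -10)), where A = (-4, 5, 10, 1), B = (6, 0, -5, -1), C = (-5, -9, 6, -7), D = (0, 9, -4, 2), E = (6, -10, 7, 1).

Distances: d(A) = 12, d(B) = 9, d(C) = 17, d(D) = 12, d(E) = 18. Nearest: B = (6, 0, -5, -1) with distance 9.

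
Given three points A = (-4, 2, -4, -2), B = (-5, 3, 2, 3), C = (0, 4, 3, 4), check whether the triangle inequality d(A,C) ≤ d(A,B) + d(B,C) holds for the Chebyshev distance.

d(A,B) = max(1, 1, 6, 5) = 6, d(B,C) = max(5, 1, 1, 1) = 5, d(A,C) = max(4, 2, 7, 6) = 7.
d(A,C) = 7 ≤ 6 + 5 = 11. Triangle inequality is satisfied.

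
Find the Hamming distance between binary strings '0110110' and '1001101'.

Differing positions: 1, 2, 3, 4, 6, 7. Hamming distance = 6.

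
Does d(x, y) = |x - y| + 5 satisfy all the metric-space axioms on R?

No. d fails identity of indiscernibles (specifically d(x,x) = 0): d(7, 7) = |7 - 7| + 5 = 0 + 5 = 5 ≠ 0.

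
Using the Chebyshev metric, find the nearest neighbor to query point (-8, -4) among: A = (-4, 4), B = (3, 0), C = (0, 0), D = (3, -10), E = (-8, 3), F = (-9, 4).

Distances: d(A) = 8, d(B) = 11, d(C) = 8, d(D) = 11, d(E) = 7, d(F) = 8. Nearest: E = (-8, 3) with distance 7.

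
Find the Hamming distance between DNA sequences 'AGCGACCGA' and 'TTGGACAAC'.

Differing positions: 1, 2, 3, 7, 8, 9. Hamming distance = 6.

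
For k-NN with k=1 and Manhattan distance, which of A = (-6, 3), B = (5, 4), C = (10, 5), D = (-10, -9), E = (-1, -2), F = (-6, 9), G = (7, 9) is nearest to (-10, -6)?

Distances: d(A) = 13, d(B) = 25, d(C) = 31, d(D) = 3, d(E) = 13, d(F) = 19, d(G) = 32. Nearest: D = (-10, -9) with distance 3.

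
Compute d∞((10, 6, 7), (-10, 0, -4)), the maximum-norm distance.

max(|x_i - y_i|) = max(|10 - (-10)|, |6 - 0|, |7 - (-4)|) = max(20, 6, 11) = 20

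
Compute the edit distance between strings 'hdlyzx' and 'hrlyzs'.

Let D[i][j] be the edit distance between the first i characters of 'hdlyzx' and the first j characters of 'hrlyzs', with D[i][0] = i, D[0][j] = j, and D[i][j] = D[i-1][j-1] if the characters match, else 1 + min(D[i-1][j], D[i][j-1], D[i-1][j-1]). Filling the table (rows: prefixes of 'hdlyzx', columns: prefixes of 'hrlyzs'):
     ε  h  r  l  y  z  s
  ε  0  1  2  3  4  5  6
  h  1  0  1  2  3  4  5
  d  2  1  1  2  3  4  5
  l  3  2  2  1  2  3  4
  y  4  3  3  2  1  2  3
  z  5  4  4  3  2  1  2
  x  6  5  5  4  3  2  2
The bottom-right entry gives D[6][6] = 2, so no sequence of fewer than 2 edits works. Backtracking through the table gives one optimal edit sequence (2 edits):
  hdlyzx → hrlyzx (sub d→r @2)
  hrlyzx → hrlyzs (sub x→s @6)
Edit distance = 2.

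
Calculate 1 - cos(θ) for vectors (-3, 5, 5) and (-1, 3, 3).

With u = (-3, 5, 5), v = (-1, 3, 3):
u·v = (-3)·(-1) + 5·3 + 5·3 = 3 + 15 + 15 = 33.
|u| = √((-3)² + 5² + 5²) = √59, |v| = √((-1)² + 3² + 3²) = √19, so |u||v| = √(59·19) = √1121.
cos θ = (u·v)/(|u||v|) = 33/√1121 ≈ 0.9856
Cosine distance = 1 - cos θ ≈ 1 - 0.9856 = 0.0144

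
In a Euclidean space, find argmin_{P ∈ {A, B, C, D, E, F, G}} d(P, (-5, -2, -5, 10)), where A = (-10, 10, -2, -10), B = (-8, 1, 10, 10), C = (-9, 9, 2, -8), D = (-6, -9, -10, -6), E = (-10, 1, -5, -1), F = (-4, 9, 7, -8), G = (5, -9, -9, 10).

Distances: d(A) ≈ 24.0416, d(B) ≈ 15.5885, d(C) ≈ 22.5832, d(D) ≈ 18.1934, d(E) ≈ 12.4499, d(F) ≈ 24.2899, d(G) ≈ 12.8452. Nearest: E = (-10, 1, -5, -1) with distance 12.4499.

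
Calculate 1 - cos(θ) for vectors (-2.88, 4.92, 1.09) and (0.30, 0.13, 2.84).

With u = (-2.88, 4.92, 1.09), v = (0.30, 0.13, 2.84):
u·v = (-2.88)·0.3 + 4.92·0.13 + 1.09·2.84 = (-0.864) + 0.6396 + 3.0956 = 2.8712.
|u| = √((-2.88)² + 4.92² + 1.09²) = √(8.2944 + 24.2064 + 1.1881) = √33.6889, |v| = √(0.3² + 0.13² + 2.84²) = √(0.09 + 0.0169 + 8.0656) = √8.1725.
cos θ = (u·v)/(|u||v|) = 2.8712/(√33.6889·√8.1725) ≈ 0.173
Cosine distance = 1 - cos θ ≈ 1 - 0.173 = 0.827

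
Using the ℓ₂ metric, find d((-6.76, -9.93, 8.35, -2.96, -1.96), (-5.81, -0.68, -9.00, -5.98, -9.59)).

√(Σ(x_i - y_i)²) = √((-6.76 - (-5.81))² + (-9.93 - (-0.68))² + (8.35 - (-9))² + (-2.96 - (-5.98))² + (-1.96 - (-9.59))²)
= √((-0.95)² + (-9.25)² + 17.35² + 3.02² + 7.63²) = √(0.9025 + 85.5625 + 301.0225 + 9.1204 + 58.2169) = √454.8248 ≈ 21.3266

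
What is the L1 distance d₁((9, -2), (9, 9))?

Σ|x_i - y_i| = |9 - 9| + |-2 - 9| = 0 + 11 = 11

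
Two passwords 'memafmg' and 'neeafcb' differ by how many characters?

Differing positions: 1, 3, 6, 7. Hamming distance = 4.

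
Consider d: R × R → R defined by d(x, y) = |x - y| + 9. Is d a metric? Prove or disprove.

No. d fails identity of indiscernibles (specifically d(x,x) = 0): d(-3, -3) = |-3 - (-3)| + 9 = 0 + 9 = 9 ≠ 0.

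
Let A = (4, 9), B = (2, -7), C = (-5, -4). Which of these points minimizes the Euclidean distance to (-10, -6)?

Distances: d(A) ≈ 20.5183, d(B) ≈ 12.0416, d(C) ≈ 5.3852. Nearest: C = (-5, -4) with distance 5.3852.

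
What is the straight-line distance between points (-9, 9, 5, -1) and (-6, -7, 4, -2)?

√(Σ(x_i - y_i)²) = √((-9 - (-6))² + (9 - (-7))² + (5 - 4)² + (-1 - (-2))²)
= √((-3)² + 16² + 1² + 1²) = √(9 + 256 + 1 + 1) = √267 ≈ 16.3401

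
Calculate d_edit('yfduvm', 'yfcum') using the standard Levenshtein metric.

Let D[i][j] be the edit distance between the first i characters of 'yfduvm' and the first j characters of 'yfcum', with D[i][0] = i, D[0][j] = j, and D[i][j] = D[i-1][j-1] if the characters match, else 1 + min(D[i-1][j], D[i][j-1], D[i-1][j-1]). Filling the table (rows: prefixes of 'yfduvm', columns: prefixes of 'yfcum'):
     ε  y  f  c  u  m
  ε  0  1  2  3  4  5
  y  1  0  1  2  3  4
  f  2  1  0  1  2  3
  d  3  2  1  1  2  3
  u  4  3  2  2  1  2
  v  5  4  3  3  2  2
  m  6  5  4  4  3  2
The bottom-right entry gives D[6][5] = 2, so no sequence of fewer than 2 edits works. Backtracking through the table gives one optimal edit sequence (2 edits):
  yfduvm → yfcuvm (sub d→c @3)
  yfcuvm → yfcum (del v @5)
Edit distance = 2.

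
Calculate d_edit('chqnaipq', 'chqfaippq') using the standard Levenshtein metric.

Let D[i][j] be the edit distance between the first i characters of 'chqnaipq' and the first j characters of 'chqfaippq', with D[i][0] = i, D[0][j] = j, and D[i][j] = D[i-1][j-1] if the characters match, else 1 + min(D[i-1][j], D[i][j-1], D[i-1][j-1]). Filling the table (rows: prefixes of 'chqnaipq', columns: prefixes of 'chqfaippq'):
     ε  c  h  q  f  a  i  p  p  q
  ε  0  1  2  3  4  5  6  7  8  9
  c  1  0  1  2  3  4  5  6  7  8
  h  2  1  0  1  2  3  4  5  6  7
  q  3  2  1  0  1  2  3  4  5  6
  n  4  3  2  1  1  2  3  4  5  6
  a  5  4  3  2  2  1  2  3  4  5
  i  6  5  4  3  3  2  1  2  3  4
  p  7  6  5  4  4  3  2  1  2  3
  q  8  7  6  5  5  4  3  2  2  2
The bottom-right entry gives D[8][9] = 2, so no sequence of fewer than 2 edits works. Backtracking through the table gives one optimal edit sequence (2 edits):
  chqnaipq → chqfaipq (sub n→f @4)
  chqfaipq → chqfaippq (ins p @7)
Edit distance = 2.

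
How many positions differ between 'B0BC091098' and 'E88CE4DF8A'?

Differing positions: 1, 2, 3, 5, 6, 7, 8, 9, 10. Hamming distance = 9.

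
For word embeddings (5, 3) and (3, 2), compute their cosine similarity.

With u = (5, 3), v = (3, 2):
u·v = 5·3 + 3·2 = 15 + 6 = 21.
|u| = √(5² + 3²) = √34, |v| = √(3² + 2²) = √13, so |u||v| = √(34·13) = √442.
cos θ = (u·v)/(|u||v|) = 21/√442 ≈ 0.9989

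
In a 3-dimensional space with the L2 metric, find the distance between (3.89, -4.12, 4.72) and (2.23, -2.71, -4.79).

(Σ|x_i - y_i|^2)^(1/2) = (|3.89 - 2.23|^2 + |-4.12 - (-2.71)|^2 + |4.72 - (-4.79)|^2)^(1/2)
= (1.66^2 + 1.41^2 + 9.51^2)^(1/2) = (2.7556 + 1.9881 + 90.4401)^(1/2) = (95.1838)^(1/2) ≈ 9.7562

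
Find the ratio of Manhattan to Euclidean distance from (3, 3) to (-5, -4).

L1 = |3 - (-5)| + |3 - (-4)| = 8 + 7 = 15
L2 = √(8² + 7²) = √113 ≈ 10.6301
L1 ≥ L2 always (equality iff movement is along one axis); L1 > L2 here.
Ratio L1/L2 = 15/√113 ≈ 1.4111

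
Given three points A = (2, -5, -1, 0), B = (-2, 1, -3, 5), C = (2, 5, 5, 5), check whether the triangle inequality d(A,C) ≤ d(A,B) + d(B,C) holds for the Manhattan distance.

d(A,B) = 4 + 6 + 2 + 5 = 17, d(B,C) = 4 + 4 + 8 + 0 = 16, d(A,C) = 0 + 10 + 6 + 5 = 21.
d(A,C) = 21 ≤ 17 + 16 = 33. Triangle inequality is satisfied.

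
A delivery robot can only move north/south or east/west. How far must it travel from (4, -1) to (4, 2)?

Σ|x_i - y_i| = |4 - 4| + |-1 - 2| = 0 + 3 = 3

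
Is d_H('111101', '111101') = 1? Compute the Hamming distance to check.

Differing positions: none. Hamming distance = 0, so the claim that d_H = 1 is false.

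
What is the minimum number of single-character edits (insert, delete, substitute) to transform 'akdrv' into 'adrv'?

Let D[i][j] be the edit distance between the first i characters of 'akdrv' and the first j characters of 'adrv', with D[i][0] = i, D[0][j] = j, and D[i][j] = D[i-1][j-1] if the characters match, else 1 + min(D[i-1][j], D[i][j-1], D[i-1][j-1]). Filling the table (rows: prefixes of 'akdrv', columns: prefixes of 'adrv'):
     ε  a  d  r  v
  ε  0  1  2  3  4
  a  1  0  1  2  3
  k  2  1  1  2  3
  d  3  2  1  2  3
  r  4  3  2  1  2
  v  5  4  3  2  1
The bottom-right entry gives D[5][4] = 1, so no sequence of fewer than 1 edit works. Backtracking through the table gives one optimal edit sequence (1 edit):
  akdrv → adrv (del k @2)
Edit distance = 1.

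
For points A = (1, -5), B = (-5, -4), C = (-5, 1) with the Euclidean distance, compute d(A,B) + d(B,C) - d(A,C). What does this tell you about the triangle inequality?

d(A,B) = √(6² + 1²) = √37 ≈ 6.0828, d(B,C) = √(0² + 5²) = √25 = 5, d(A,C) = √(6² + 6²) = √72 ≈ 8.4853.
d(A,B) + d(B,C) - d(A,C) = 6.0828 + 5 - 8.4853 = 11.0828 - 8.4853 = 2.5975 (to 4 decimal places). This is ≥ 0, so the triangle inequality holds for these points.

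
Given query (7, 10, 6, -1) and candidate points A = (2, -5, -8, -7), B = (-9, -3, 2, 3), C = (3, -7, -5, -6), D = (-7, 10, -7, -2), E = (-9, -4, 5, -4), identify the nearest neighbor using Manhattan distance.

Distances: d(A) = 40, d(B) = 37, d(C) = 37, d(D) = 28, d(E) = 34. Nearest: D = (-7, 10, -7, -2) with distance 28.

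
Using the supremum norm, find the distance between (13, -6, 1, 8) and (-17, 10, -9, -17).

max(|x_i - y_i|) = max(|13 - (-17)|, |-6 - 10|, |1 - (-9)|, |8 - (-17)|) = max(30, 16, 10, 25) = 30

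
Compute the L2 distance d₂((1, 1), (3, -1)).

√(Σ(x_i - y_i)²) = √((1 - 3)² + (1 - (-1))²)
= √((-2)² + 2²) = √(4 + 4) = √8 ≈ 2.8284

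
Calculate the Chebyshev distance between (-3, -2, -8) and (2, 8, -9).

max(|x_i - y_i|) = max(|-3 - 2|, |-2 - 8|, |-8 - (-9)|) = max(5, 10, 1) = 10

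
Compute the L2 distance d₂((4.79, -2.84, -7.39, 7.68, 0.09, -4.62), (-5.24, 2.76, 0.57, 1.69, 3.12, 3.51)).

√(Σ(x_i - y_i)²) = √((4.79 - (-5.24))² + (-2.84 - 2.76)² + (-7.39 - 0.57)² + (7.68 - 1.69)² + (0.09 - 3.12)² + (-4.62 - 3.51)²)
= √(10.03² + (-5.6)² + (-7.96)² + 5.99² + (-3.03)² + (-8.13)²) = √(100.6009 + 31.36 + 63.3616 + 35.8801 + 9.1809 + 66.0969) = √306.4804 ≈ 17.5066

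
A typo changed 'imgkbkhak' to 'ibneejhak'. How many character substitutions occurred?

Differing positions: 2, 3, 4, 5, 6. Hamming distance = 5.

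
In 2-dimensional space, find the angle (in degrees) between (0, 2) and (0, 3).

With u = (0, 2), v = (0, 3):
u·v = 0·0 + 2·3 = 0 + 6 = 6.
|u| = √(0² + 2²) = √4, |v| = √(0² + 3²) = √9, so |u||v| = √(4·9) = √36 = 6.
cos θ = (u·v)/(|u||v|) = 6/6 = 1 (the vectors are parallel, pointing the same way)
θ = arccos(1) = 0°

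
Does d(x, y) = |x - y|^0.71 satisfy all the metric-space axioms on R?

Yes. With 0 < p = 0.71 ≤ 1, d(x,y) = |x-y|^0.71 is a metric on R. Non-negativity and symmetry are immediate; |x-y|^0.71 = 0 ⟺ |x-y| = 0 ⟺ x = y. For the triangle inequality, the function t ↦ t^0.71 is subadditive on [0,∞) when p ≤ 1, so |x-z|^0.71 ≤ (|x-y| + |y-z|)^0.71 ≤ |x-y|^0.71 + |y-z|^0.71.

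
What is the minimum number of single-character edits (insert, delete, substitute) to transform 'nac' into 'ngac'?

Let D[i][j] be the edit distance between the first i characters of 'nac' and the first j characters of 'ngac', with D[i][0] = i, D[0][j] = j, and D[i][j] = D[i-1][j-1] if the characters match, else 1 + min(D[i-1][j], D[i][j-1], D[i-1][j-1]). Filling the table (rows: prefixes of 'nac', columns: prefixes of 'ngac'):
     ε  n  g  a  c
  ε  0  1  2  3  4
  n  1  0  1  2  3
  a  2  1  1  1  2
  c  3  2  2  2  1
The bottom-right entry gives D[3][4] = 1, so no sequence of fewer than 1 edit works. Backtracking through the table gives one optimal edit sequence (1 edit):
  nac → ngac (ins g @2)
Edit distance = 1.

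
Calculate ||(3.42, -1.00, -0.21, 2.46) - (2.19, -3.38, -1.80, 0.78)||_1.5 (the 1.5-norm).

(Σ|x_i - y_i|^1.5)^(1/1.5) = (|3.42 - 2.19|^1.5 + |-1 - (-3.38)|^1.5 + |-0.21 - (-1.8)|^1.5 + |2.46 - 0.78|^1.5)^(1/1.5)
= (1.23^1.5 + 2.38^1.5 + 1.59^1.5 + 1.68^1.5)^(1/1.5) ≈ (1.3641 + 3.6717 + 2.0049 + 2.1775)^(1/1.5) = (9.2182)^(1/1.5) ≈ 4.3964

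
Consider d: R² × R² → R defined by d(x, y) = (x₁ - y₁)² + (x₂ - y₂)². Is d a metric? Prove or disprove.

No. The squared Euclidean distance fails the triangle inequality. Counterexample: x = (0, 0), y = (1, 5), z = (2, 10). d(x,z) = 2² + 10² = 104, but d(x,y) + d(y,z) = (1² + 5²) + (1² + 5²) = 26 + 26 = 52. Since 104 > 52, the triangle inequality is violated. (Note: √d, the ordinary Euclidean distance, IS a metric.)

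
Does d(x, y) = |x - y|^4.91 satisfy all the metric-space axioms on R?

No. d(x,y) = |x-y|^4.91 fails the triangle inequality since p = 4.91 > 1. Counterexample: x = -2, y = 1, z = 4. d(x,z) = |-2 - 4|^4.91 = 6^4.91 ≈ 6617.9372, but d(x,y) + d(y,z) = 3^4.91 + 3^4.91 ≈ 220.123 + 220.123 = 440.246. Since 6617.9372 > 440.246, the triangle inequality is violated.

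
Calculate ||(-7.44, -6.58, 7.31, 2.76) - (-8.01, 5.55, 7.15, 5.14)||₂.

√(Σ(x_i - y_i)²) = √((-7.44 - (-8.01))² + (-6.58 - 5.55)² + (7.31 - 7.15)² + (2.76 - 5.14)²)
= √(0.57² + (-12.13)² + 0.16² + (-2.38)²) = √(0.3249 + 147.1369 + 0.0256 + 5.6644) = √153.1518 ≈ 12.3755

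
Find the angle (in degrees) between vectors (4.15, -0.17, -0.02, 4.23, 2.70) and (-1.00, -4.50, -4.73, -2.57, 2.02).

With u = (4.15, -0.17, -0.02, 4.23, 2.70), v = (-1.00, -4.50, -4.73, -2.57, 2.02):
u·v = 4.15·(-1) + (-0.17)·(-4.5) + (-0.02)·(-4.73) + 4.23·(-2.57) + 2.7·2.02 = (-4.15) + 0.765 + 0.0946 + (-10.8711) + 5.454 = -8.7075.
|u| = √(4.15² + (-0.17)² + (-0.02)² + 4.23² + 2.7²) = √(17.2225 + 0.0289 + 0.0004 + 17.8929 + 7.29) = √42.4347, |v| = √((-1)² + (-4.5)² + (-4.73)² + (-2.57)² + 2.02²) = √(1 + 20.25 + 22.3729 + 6.6049 + 4.0804) = √54.3082.
cos θ = (u·v)/(|u||v|) = -8.7075/(√42.4347·√54.3082) ≈ -0.181385
θ = arccos(-0.181385) ≈ 100.45°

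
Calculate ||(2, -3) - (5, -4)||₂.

√(Σ(x_i - y_i)²) = √((2 - 5)² + (-3 - (-4))²)
= √((-3)² + 1²) = √(9 + 1) = √10 ≈ 3.1623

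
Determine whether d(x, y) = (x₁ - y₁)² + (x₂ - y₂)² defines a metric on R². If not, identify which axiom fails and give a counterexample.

No. The squared Euclidean distance fails the triangle inequality. Counterexample: x = (0, 0), y = (2, 2), z = (4, 4). d(x,z) = 4² + 4² = 32, but d(x,y) + d(y,z) = (2² + 2²) + (2² + 2²) = 8 + 8 = 16. Since 32 > 16, the triangle inequality is violated. (Note: √d, the ordinary Euclidean distance, IS a metric.)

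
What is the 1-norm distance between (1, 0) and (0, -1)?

Σ|x_i - y_i| = |1 - 0| + |0 - (-1)| = 1 + 1 = 2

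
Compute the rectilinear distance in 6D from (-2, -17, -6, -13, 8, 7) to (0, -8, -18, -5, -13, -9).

Σ|x_i - y_i| = |-2 - 0| + |-17 - (-8)| + |-6 - (-18)| + |-13 - (-5)| + |8 - (-13)| + |7 - (-9)| = 2 + 9 + 12 + 8 + 21 + 16 = 68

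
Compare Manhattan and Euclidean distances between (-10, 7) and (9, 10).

L1 = |-10 - 9| + |7 - 10| = 19 + 3 = 22
L2 = √(19² + 3²) = √370 ≈ 19.2354
L1 ≥ L2 always (equality iff movement is along one axis); L1 > L2 here.
Ratio L1/L2 = 22/√370 ≈ 1.1437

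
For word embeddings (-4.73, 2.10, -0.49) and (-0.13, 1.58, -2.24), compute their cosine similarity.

With u = (-4.73, 2.10, -0.49), v = (-0.13, 1.58, -2.24):
u·v = (-4.73)·(-0.13) + 2.1·1.58 + (-0.49)·(-2.24) = 0.6149 + 3.318 + 1.0976 = 5.0305.
|u| = √((-4.73)² + 2.1² + (-0.49)²) = √(22.3729 + 4.41 + 0.2401) = √27.023, |v| = √((-0.13)² + 1.58² + (-2.24)²) = √(0.0169 + 2.4964 + 5.0176) = √7.5309.
cos θ = (u·v)/(|u||v|) = 5.0305/(√27.023·√7.5309) ≈ 0.3526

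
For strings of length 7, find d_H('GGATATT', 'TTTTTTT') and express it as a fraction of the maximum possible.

Differing positions: 1, 2, 3, 5. Hamming distance = 4. The maximum possible Hamming distance for length-7 strings is 7, so d_H/7 = 4/7 ≈ 0.5714.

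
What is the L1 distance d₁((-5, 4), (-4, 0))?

Σ|x_i - y_i| = |-5 - (-4)| + |4 - 0| = 1 + 4 = 5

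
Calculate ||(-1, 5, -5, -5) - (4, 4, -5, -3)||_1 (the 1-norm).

Σ|x_i - y_i| = |-1 - 4| + |5 - 4| + |-5 - (-5)| + |-5 - (-3)| = 5 + 1 + 0 + 2 = 8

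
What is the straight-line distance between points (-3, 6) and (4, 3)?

√(Σ(x_i - y_i)²) = √((-3 - 4)² + (6 - 3)²)
= √((-7)² + 3²) = √(49 + 9) = √58 ≈ 7.6158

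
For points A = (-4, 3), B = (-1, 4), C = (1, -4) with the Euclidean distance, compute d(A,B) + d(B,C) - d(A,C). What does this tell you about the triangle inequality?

d(A,B) = √(3² + 1²) = √10 ≈ 3.1623, d(B,C) = √(2² + 8²) = √68 ≈ 8.2462, d(A,C) = √(5² + 7²) = √74 ≈ 8.6023.
d(A,B) + d(B,C) - d(A,C) = 3.1623 + 8.2462 - 8.6023 = 11.4085 - 8.6023 = 2.8062 (to 4 decimal places). This is ≥ 0, so the triangle inequality holds for these points.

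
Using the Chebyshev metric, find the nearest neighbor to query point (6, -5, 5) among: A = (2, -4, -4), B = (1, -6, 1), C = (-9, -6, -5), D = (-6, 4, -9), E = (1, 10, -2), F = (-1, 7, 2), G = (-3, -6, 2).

Distances: d(A) = 9, d(B) = 5, d(C) = 15, d(D) = 14, d(E) = 15, d(F) = 12, d(G) = 9. Nearest: B = (1, -6, 1) with distance 5.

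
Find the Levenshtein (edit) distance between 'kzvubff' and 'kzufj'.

Let D[i][j] be the edit distance between the first i characters of 'kzvubff' and the first j characters of 'kzufj', with D[i][0] = i, D[0][j] = j, and D[i][j] = D[i-1][j-1] if the characters match, else 1 + min(D[i-1][j], D[i][j-1], D[i-1][j-1]). Filling the table (rows: prefixes of 'kzvubff', columns: prefixes of 'kzufj'):
     ε  k  z  u  f  j
  ε  0  1  2  3  4  5
  k  1  0  1  2  3  4
  z  2  1  0  1  2  3
  v  3  2  1  1  2  3
  u  4  3  2  1  2  3
  b  5  4  3  2  2  3
  f  6  5  4  3  2  3
  f  7  6  5  4  3  3
The bottom-right entry gives D[7][5] = 3, so no sequence of fewer than 3 edits works. Backtracking through the table gives one optimal edit sequence (3 edits):
  kzvubff → kzubff (del v @3)
  kzubff → kzuff (del b @4)
  kzuff → kzufj (sub f→j @5)
Edit distance = 3.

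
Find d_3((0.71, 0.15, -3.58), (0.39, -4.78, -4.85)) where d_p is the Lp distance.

(Σ|x_i - y_i|^3)^(1/3) = (|0.71 - 0.39|^3 + |0.15 - (-4.78)|^3 + |-3.58 - (-4.85)|^3)^(1/3)
= (0.32^3 + 4.93^3 + 1.27^3)^(1/3) ≈ (0.0328 + 119.8232 + 2.0484)^(1/3) = (121.9044)^(1/3) ≈ 4.9584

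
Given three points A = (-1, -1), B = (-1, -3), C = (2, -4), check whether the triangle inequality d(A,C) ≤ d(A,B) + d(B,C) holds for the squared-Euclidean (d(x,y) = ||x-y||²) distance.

d(A,B) = 0² + 2² = 4, d(B,C) = 3² + 1² = 10, d(A,C) = 3² + 3² = 18.
d(A,C) = 18 > 4 + 10 = 14. Triangle inequality is VIOLATED. (Squared-Euclidean is not a metric — this is a counterexample.)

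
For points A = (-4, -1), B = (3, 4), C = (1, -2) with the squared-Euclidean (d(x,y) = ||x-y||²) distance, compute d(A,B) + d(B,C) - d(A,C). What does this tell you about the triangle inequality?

d(A,B) = 7² + 5² = 74, d(B,C) = 2² + 6² = 40, d(A,C) = 5² + 1² = 26.
d(A,B) + d(B,C) - d(A,C) = 74 + 40 - 26 = 114 - 26 = 88. This is ≥ 0, so the triangle inequality holds for these points.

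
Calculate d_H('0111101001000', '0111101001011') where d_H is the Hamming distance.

Differing positions: 12, 13. Hamming distance = 2.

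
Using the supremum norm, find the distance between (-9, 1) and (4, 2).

max(|x_i - y_i|) = max(|-9 - 4|, |1 - 2|) = max(13, 1) = 13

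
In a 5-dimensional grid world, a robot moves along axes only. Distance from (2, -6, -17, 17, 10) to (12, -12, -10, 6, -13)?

Σ|x_i - y_i| = |2 - 12| + |-6 - (-12)| + |-17 - (-10)| + |17 - 6| + |10 - (-13)| = 10 + 6 + 7 + 11 + 23 = 57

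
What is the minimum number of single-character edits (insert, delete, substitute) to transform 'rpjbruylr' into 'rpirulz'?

Let D[i][j] be the edit distance between the first i characters of 'rpjbruylr' and the first j characters of 'rpirulz', with D[i][0] = i, D[0][j] = j, and D[i][j] = D[i-1][j-1] if the characters match, else 1 + min(D[i-1][j], D[i][j-1], D[i-1][j-1]). Filling the table (rows: prefixes of 'rpjbruylr', columns: prefixes of 'rpirulz'):
     ε  r  p  i  r  u  l  z
  ε  0  1  2  3  4  5  6  7
  r  1  0  1  2  3  4  5  6
  p  2  1  0  1  2  3  4  5
  j  3  2  1  1  2  3  4  5
  b  4  3  2  2  2  3  4  5
  r  5  4  3  3  2  3  4  5
  u  6  5  4  4  3  2  3  4
  y  7  6  5  5  4  3  3  4
  l  8  7  6  6  5  4  3  4
  r  9  8  7  7  6  5  4  4
The bottom-right entry gives D[9][7] = 4, so no sequence of fewer than 4 edits works. Backtracking through the table gives one optimal edit sequence (4 edits):
  rpjbruylr → rpbruylr (del j @3)
  rpbruylr → rpiruylr (sub b→i @3)
  rpiruylr → rpirulr (del y @6)
  rpirulr → rpirulz (sub r→z @7)
Edit distance = 4.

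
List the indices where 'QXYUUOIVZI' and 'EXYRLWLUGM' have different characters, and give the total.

Differing positions: 1, 4, 5, 6, 7, 8, 9, 10. Hamming distance = 8.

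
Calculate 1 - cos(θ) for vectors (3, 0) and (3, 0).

With u = (3, 0), v = (3, 0):
u·v = 3·3 + 0·0 = 9 + 0 = 9.
|u| = √(3² + 0²) = √9, |v| = √(3² + 0²) = √9, so |u||v| = √(9·9) = √81 = 9.
cos θ = (u·v)/(|u||v|) = 9/9 = 1
Cosine distance = 1 - cos θ = 1 - 1 = 0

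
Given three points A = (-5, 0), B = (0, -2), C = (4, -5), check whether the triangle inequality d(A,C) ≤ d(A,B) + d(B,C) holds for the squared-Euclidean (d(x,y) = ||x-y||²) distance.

d(A,B) = 5² + 2² = 29, d(B,C) = 4² + 3² = 25, d(A,C) = 9² + 5² = 106.
d(A,C) = 106 > 29 + 25 = 54. Triangle inequality is VIOLATED. (Squared-Euclidean is not a metric — this is a counterexample.)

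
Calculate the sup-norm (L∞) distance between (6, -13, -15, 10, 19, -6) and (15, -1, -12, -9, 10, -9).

max(|x_i - y_i|) = max(|6 - 15|, |-13 - (-1)|, |-15 - (-12)|, |10 - (-9)|, |19 - 10|, |-6 - (-9)|) = max(9, 12, 3, 19, 9, 3) = 19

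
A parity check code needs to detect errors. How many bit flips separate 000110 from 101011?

Differing positions: 1, 3, 4, 6. Hamming distance = 4.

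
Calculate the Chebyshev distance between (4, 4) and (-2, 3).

max(|x_i - y_i|) = max(|4 - (-2)|, |4 - 3|) = max(6, 1) = 6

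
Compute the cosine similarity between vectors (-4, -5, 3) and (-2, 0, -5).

With u = (-4, -5, 3), v = (-2, 0, -5):
u·v = (-4)·(-2) + (-5)·0 + 3·(-5) = 8 + 0 + (-15) = -7.
|u| = √((-4)² + (-5)² + 3²) = √50, |v| = √((-2)² + 0² + (-5)²) = √29, so |u||v| = √(50·29) = √1450.
cos θ = (u·v)/(|u||v|) = -7/√1450 ≈ -0.1838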